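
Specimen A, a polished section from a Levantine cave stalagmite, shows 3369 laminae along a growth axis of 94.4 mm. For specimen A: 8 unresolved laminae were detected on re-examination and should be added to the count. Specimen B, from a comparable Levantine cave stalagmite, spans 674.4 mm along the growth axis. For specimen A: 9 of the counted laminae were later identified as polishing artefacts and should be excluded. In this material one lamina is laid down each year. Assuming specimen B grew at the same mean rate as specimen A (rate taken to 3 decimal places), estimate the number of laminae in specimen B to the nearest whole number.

Specimen A: true lamina count = 3369 − 9 + 8 = 3368.
A: Extension rate ≈ 94.4 / 3368 = 0.028 mm/year.
B spans 674.4 / 0.028 = 24085.71 years ≈ 24086 laminae.

24086 laminae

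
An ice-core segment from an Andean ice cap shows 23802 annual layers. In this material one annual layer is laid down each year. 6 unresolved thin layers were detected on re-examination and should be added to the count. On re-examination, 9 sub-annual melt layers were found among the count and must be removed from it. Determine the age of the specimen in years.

Adjusted count: 23802 − 9 + 6 = 23799 annual layers.
With a one-to-one annual layer periodicity this is 23799 years.

23799 yr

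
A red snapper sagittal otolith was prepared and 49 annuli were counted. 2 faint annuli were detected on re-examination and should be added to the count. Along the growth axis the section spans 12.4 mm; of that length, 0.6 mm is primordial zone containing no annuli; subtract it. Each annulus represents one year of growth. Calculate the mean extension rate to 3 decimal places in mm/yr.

0.231 mm/yr

Correcting the raw count gives 49 + 2 = 51 true annuli.
The growth record spans 12.4 − 0.6 = 11.8 mm.
Mean rate = 11.8 mm / 51 years ≈ 0.231 mm/yr.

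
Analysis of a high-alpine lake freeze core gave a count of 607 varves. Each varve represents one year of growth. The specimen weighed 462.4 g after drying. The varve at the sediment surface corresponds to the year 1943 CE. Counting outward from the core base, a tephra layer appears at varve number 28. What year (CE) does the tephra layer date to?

1364 CE

607 − 28 = 579 varves lie beyond the tephra layer toward the sediment surface.
1943 − 579 = 1364 CE.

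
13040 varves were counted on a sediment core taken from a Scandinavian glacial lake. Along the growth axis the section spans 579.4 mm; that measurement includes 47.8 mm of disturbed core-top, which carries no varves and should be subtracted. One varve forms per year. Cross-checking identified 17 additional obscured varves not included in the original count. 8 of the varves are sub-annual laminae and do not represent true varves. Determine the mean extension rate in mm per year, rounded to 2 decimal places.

After corrections the count is 13040 − 8 + 17 = 13049 varves.
The growth record spans 579.4 − 47.8 = 531.6 mm.
Mean rate = 531.6 mm / 13049 years ≈ 0.04 mm per year.

0.04 mm per year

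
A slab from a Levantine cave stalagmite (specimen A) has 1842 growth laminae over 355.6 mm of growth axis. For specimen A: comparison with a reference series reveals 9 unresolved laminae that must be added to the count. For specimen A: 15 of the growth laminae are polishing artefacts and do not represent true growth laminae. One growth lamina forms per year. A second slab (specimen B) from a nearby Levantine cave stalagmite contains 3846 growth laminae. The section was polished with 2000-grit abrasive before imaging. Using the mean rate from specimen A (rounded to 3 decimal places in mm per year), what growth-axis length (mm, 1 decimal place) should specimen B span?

Specimen A: adjusted count: 1842 − 15 + 9 = 1836 growth laminae.
A: Mean rate = 355.6 mm / 1836 years ≈ 0.194 mm/year.
B's length ≈ 0.194 × 3846 = 746.1 mm.

746.1 mm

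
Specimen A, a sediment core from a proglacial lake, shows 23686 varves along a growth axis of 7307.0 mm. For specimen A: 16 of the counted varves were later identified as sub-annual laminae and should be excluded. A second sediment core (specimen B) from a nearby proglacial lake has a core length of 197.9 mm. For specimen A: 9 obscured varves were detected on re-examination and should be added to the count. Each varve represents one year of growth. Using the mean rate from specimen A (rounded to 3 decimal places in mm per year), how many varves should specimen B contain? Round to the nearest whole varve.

Specimen A: adjusted count: 23686 − 16 + 9 = 23679 varves.
A: Mean rate = 7307.0 mm / 23679 years ≈ 0.309 mm/yr.
For B, 197.9 / 0.309 = 640.45 years ≈ 640 varves.

640 varves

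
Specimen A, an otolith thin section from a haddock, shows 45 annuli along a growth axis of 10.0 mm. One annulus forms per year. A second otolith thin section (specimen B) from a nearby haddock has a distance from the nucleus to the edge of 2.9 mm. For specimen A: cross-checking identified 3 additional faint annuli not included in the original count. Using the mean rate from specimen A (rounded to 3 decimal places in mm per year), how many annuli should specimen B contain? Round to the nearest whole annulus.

14 annuli

Specimen A: after corrections the count is 45 + 3 = 48 annuli.
A: 10.0 mm over 48 years gives 10.0 / 48 ≈ 0.208 mm/yr.
For B, 2.9 / 0.208 = 13.94 years ≈ 14 annuli.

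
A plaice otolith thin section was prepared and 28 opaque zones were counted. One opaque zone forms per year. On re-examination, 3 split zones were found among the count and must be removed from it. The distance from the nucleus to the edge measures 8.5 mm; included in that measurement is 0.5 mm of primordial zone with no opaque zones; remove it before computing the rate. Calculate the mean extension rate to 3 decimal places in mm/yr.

0.320 mm/yr

Adjusted count: 28 − 3 = 25 opaque zones.
Net length = 8.5 − 0.5 = 8.0 mm.
Mean rate = 8.0 mm / 25 years ≈ 0.320 mm/yr.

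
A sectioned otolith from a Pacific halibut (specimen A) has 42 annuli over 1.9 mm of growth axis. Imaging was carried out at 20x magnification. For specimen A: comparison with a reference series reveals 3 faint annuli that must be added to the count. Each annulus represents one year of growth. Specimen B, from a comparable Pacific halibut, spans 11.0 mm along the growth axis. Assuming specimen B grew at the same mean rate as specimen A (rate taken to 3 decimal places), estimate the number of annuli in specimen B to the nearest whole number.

Specimen A: true annulus count = 42 + 3 = 45.
A: Extension rate ≈ 1.9 / 45 = 0.042 mm/yr.
B spans 11.0 / 0.042 = 261.90 years ≈ 262 annuli.

262 annuli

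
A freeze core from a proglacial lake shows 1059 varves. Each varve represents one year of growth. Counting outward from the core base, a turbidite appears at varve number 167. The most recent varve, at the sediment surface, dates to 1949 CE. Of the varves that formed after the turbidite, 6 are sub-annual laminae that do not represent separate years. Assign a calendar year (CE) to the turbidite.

The turbidite sits at varve 167 from the core base, so 1059 − 167 = 892 varves formed after it.
Excluding 6 false varves: 892 − 6 = 886.
Counting back 886 years from 1949 CE places the turbidite in 1949 − 886 = 1063 CE.

1063 CE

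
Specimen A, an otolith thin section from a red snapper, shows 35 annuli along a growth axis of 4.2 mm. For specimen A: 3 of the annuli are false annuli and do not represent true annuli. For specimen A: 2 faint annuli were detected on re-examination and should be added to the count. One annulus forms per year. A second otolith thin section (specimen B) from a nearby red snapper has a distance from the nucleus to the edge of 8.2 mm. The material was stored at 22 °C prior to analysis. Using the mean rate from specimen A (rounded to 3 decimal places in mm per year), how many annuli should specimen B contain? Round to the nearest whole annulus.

Specimen A: adjusted count: 35 − 3 + 2 = 34 annuli.
A: Mean rate = 4.2 mm / 34 years ≈ 0.124 mm per year.
B spans 8.2 / 0.124 = 66.13 years ≈ 66 annuli.

66 annuli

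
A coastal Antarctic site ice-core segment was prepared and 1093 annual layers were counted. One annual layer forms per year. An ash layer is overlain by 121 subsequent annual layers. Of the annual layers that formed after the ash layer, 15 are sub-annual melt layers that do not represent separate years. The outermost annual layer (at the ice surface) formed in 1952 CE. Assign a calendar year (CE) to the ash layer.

121 annual layers post-date the ash layer.
Excluding 15 false annual layers: 121 − 15 = 106.
Counting back 106 years from 1952 CE places the ash layer in 1952 − 106 = 1846 CE.

1846 CE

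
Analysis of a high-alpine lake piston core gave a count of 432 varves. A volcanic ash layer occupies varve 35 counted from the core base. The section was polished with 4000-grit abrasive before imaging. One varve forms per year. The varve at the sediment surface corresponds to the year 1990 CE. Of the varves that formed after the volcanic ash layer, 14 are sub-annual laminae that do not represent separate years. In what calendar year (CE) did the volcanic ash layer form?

1607 CE

432 − 35 = 397 varves lie beyond the volcanic ash layer toward the sediment surface.
Excluding 14 false varves: 397 − 14 = 383.
Counting back 383 years from 1990 CE places the volcanic ash layer in 1990 − 383 = 1607 CE.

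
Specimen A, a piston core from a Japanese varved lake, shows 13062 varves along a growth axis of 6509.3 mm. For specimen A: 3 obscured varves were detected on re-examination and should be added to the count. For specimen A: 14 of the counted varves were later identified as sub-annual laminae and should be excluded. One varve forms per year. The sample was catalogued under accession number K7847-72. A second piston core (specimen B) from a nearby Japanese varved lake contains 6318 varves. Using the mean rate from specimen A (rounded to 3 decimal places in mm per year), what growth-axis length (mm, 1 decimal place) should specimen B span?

Specimen A: adjusted count: 13062 − 14 + 3 = 13051 varves.
A: Mean rate = 6509.3 mm / 13051 years ≈ 0.499 mm/year.
Length of B = 0.499 × 6318 = 3152.7 mm.

3152.7 mm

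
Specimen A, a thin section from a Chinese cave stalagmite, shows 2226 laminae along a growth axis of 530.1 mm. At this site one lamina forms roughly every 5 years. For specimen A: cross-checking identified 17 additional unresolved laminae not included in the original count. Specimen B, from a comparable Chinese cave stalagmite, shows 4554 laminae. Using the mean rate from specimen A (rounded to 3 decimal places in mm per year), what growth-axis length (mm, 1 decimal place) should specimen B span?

1070.2 mm

Specimen A: true lamina count = 2226 + 17 = 2243.
Specimen A: multiplying by 5 years per lamina: 2243 × 5 = 11215 years.
A: Extension rate ≈ 530.1 / 11215 = 0.047 mm/year.
Specimen B: multiplying by 5 years per lamina: 4554 × 5 = 22770 years. For B, 0.047 mm/year × 22770 years = 1070.2 mm.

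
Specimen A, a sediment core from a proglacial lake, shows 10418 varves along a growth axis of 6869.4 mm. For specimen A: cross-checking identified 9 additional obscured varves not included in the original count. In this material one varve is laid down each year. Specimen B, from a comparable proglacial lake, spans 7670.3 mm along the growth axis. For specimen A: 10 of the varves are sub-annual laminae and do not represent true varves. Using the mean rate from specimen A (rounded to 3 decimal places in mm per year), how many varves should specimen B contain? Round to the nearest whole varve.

Specimen A: after corrections the count is 10418 − 10 + 9 = 10417 varves.
A: Mean rate = 6869.4 mm / 10417 years ≈ 0.659 mm/year.
Specimen B: 7670.3 mm / 0.659 mm per year = 11639.30 years ≈ 11639 varves.

11639 varves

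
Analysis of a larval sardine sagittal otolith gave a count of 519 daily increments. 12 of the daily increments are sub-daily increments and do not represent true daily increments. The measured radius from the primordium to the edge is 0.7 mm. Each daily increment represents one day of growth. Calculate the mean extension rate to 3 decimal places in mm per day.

0.001 mm per day

True daily increment count = 519 − 12 = 507.
0.7 mm over 507 days gives 0.7 / 507 ≈ 0.001 mm per day.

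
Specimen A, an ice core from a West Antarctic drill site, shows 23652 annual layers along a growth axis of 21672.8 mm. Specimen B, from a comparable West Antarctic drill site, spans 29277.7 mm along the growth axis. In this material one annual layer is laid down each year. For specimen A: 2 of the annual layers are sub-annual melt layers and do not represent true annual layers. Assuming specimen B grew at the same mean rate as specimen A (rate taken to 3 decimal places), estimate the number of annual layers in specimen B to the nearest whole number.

31963 annual layers

Specimen A: true annual layer count = 23652 − 2 = 23650.
A: Extension rate ≈ 21672.8 / 23650 = 0.916 mm/year.
For B, 29277.7 / 0.916 = 31962.55 years ≈ 31963 annual layers.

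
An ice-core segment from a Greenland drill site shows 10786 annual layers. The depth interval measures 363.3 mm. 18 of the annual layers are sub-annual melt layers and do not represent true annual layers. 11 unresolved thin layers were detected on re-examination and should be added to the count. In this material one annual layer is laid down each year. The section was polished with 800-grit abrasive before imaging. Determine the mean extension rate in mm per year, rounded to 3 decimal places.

After corrections the count is 10786 − 18 + 11 = 10779 annual layers.
Mean rate = 363.3 mm / 10779 years ≈ 0.034 mm per year.

0.034 mm per year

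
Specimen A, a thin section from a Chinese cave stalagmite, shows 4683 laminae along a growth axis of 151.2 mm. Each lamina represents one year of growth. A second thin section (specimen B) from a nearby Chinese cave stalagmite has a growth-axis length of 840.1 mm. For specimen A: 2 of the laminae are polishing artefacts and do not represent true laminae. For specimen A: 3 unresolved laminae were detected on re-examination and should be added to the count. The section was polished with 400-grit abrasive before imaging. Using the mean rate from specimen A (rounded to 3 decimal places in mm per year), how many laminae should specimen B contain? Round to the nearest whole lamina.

Specimen A: correcting the raw count gives 4683 − 2 + 3 = 4684 true laminae.
A: Extension rate ≈ 151.2 / 4684 = 0.032 mm/yr.
For B, 840.1 / 0.032 = 26253.12 years ≈ 26253 laminae.

26253 laminae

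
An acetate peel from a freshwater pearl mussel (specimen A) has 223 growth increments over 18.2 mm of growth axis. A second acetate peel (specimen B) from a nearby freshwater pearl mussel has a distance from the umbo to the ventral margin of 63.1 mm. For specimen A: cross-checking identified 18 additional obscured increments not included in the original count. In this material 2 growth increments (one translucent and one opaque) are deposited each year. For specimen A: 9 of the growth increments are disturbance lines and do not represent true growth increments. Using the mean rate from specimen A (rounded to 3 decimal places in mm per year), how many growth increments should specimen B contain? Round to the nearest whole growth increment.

Specimen A: true growth increment count = 223 − 9 + 18 = 232.
Specimen A: with 2 growth increments per year, 232 / 2 = 116 years.
A: 18.2 mm over 116 years gives 18.2 / 116 ≈ 0.157 mm/year.
B spans 63.1 / 0.157 = 401.91 years; at 2 growth increments per year that is 401.91 × 2 ≈ 804 growth increments.

804 growth increments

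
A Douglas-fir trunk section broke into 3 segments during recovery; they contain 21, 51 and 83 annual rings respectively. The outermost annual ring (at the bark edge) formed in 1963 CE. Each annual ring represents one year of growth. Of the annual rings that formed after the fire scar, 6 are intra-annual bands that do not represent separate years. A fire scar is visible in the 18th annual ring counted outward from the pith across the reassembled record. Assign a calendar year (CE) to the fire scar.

1832 CE

Total annual rings = 21 + 51 + 83 = 155.
155 − 18 = 137 annual rings lie beyond the fire scar toward the bark edge.
Excluding 6 false annual rings: 137 − 6 = 131.
1963 − 131 = 1832 CE.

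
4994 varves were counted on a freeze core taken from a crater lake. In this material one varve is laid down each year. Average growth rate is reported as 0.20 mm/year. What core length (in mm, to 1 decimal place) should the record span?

4994 years of growth are recorded.
Length ≈ 0.20 × 4994 = 998.8 mm.

998.8 mm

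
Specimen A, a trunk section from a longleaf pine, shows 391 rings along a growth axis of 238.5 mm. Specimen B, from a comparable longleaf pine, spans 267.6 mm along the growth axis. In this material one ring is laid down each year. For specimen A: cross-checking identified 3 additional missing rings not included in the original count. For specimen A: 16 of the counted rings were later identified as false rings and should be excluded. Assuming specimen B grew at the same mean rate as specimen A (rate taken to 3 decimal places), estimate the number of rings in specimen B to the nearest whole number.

Specimen A: after corrections the count is 391 − 16 + 3 = 378 rings.
A: 238.5 mm over 378 years gives 238.5 / 378 ≈ 0.631 mm per year.
For B, 267.6 / 0.631 = 424.09 years ≈ 424 rings.

424 rings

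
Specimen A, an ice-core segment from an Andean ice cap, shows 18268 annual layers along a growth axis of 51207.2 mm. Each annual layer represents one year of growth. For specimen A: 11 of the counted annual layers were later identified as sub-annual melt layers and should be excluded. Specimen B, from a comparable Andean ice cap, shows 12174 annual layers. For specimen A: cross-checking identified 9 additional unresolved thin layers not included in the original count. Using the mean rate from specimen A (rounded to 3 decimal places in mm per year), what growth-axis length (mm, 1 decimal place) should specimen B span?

34123.7 mm

Specimen A: true annual layer count = 18268 − 11 + 9 = 18266.
A: Mean rate = 51207.2 mm / 18266 years ≈ 2.803 mm/year.
For B, 2.803 mm/year × 12174 years = 34123.7 mm.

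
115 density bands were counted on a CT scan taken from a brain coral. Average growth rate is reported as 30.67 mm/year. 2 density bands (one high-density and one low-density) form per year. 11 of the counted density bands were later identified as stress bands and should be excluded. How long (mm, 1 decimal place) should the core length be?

After corrections the count is 115 − 11 = 104 density bands.
104 density bands at 2 per year is 104 / 2 = 52 years.
Predicted length = 30.67 mm/year × 52 years = 1594.8 mm.

1594.8 mm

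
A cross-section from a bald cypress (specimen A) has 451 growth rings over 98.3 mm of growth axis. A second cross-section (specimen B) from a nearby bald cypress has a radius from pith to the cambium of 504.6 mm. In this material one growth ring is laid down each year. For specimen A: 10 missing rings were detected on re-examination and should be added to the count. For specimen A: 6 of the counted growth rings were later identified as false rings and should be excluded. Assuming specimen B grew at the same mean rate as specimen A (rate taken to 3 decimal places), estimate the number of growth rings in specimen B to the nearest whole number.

Specimen A: adjusted count: 451 − 6 + 10 = 455 growth rings.
A: Extension rate ≈ 98.3 / 455 = 0.216 mm/year.
B spans 504.6 / 0.216 = 2336.11 years ≈ 2336 growth rings.

2336 growth rings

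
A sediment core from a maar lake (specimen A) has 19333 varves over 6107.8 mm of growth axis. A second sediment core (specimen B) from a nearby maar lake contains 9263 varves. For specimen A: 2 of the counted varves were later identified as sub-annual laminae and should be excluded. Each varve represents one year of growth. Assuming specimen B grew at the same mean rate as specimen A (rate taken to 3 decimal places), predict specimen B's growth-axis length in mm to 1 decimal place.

2927.1 mm

Specimen A: true varve count = 19333 − 2 = 19331.
A: 6107.8 mm over 19331 years gives 6107.8 / 19331 ≈ 0.316 mm/yr.
B's length ≈ 0.316 × 9263 = 2927.1 mm.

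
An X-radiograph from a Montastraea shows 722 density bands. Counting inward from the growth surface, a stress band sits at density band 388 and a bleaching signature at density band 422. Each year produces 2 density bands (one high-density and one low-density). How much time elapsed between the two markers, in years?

17 years

The two markers are separated by 422 − 388 = 34 density bands.
Dividing by 2 density bands per year: 34 / 2 = 17 years.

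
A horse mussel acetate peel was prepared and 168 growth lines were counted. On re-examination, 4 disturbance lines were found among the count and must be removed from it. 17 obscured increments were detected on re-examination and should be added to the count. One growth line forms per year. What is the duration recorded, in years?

181 years

After corrections the count is 168 − 4 + 17 = 181 growth lines.
At one growth line per year, that is 181 years.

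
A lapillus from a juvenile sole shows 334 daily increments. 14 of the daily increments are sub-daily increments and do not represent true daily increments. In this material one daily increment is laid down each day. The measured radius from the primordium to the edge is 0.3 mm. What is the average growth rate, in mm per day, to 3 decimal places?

0.001 mm per day

Correcting the raw count gives 334 − 14 = 320 true daily increments.
Extension rate ≈ 0.3 / 320 = 0.001 mm per day.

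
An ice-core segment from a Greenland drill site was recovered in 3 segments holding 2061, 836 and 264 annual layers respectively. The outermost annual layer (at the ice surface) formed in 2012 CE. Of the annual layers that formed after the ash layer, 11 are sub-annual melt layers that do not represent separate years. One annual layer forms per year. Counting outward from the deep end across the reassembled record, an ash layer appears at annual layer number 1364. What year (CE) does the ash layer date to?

Total annual layers = 2061 + 836 + 264 = 3161.
The ash layer sits at annual layer 1364 from the deep end, so 3161 − 1364 = 1797 annual layers formed after it.
Removing the 11 false annual layers leaves 1797 − 11 = 1786 true annual layers beyond the ash layer.
Counting back 1786 years from 2012 CE places the ash layer in 2012 − 1786 = 226 CE.

226 CE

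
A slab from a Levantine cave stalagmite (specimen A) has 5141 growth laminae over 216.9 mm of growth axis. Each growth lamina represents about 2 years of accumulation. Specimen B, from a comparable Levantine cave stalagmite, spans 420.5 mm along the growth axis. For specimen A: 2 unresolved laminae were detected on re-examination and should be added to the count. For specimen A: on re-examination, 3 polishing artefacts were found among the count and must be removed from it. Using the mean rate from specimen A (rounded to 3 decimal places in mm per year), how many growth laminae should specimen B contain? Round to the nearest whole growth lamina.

Specimen A: correcting the raw count gives 5141 − 3 + 2 = 5140 true growth laminae.
Specimen A: at 2 years per growth lamina, 5140 × 2 = 10280 years.
A: Mean rate = 216.9 mm / 10280 years ≈ 0.021 mm per year.
B spans 420.5 / 0.021 = 20023.81 years; at 2 years per growth lamina that is 20023.81 / 2 ≈ 10012 growth laminae.

10012 growth laminae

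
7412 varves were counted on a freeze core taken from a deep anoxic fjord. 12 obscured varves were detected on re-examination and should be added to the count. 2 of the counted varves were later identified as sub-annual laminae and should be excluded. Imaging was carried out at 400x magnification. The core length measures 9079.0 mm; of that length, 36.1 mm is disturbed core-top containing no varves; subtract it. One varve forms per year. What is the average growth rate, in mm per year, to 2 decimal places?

Correcting the raw count gives 7412 − 2 + 12 = 7422 true varves.
The growth record spans 9079.0 − 36.1 = 9042.9 mm.
Extension rate ≈ 9042.9 / 7422 = 1.22 mm per year.

1.22 mm per year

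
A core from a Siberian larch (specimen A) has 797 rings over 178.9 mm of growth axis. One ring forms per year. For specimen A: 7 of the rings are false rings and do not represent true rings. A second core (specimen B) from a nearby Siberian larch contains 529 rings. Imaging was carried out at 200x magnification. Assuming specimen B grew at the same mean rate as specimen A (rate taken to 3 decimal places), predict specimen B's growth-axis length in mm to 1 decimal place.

119.6 mm

Specimen A: adjusted count: 797 − 7 = 790 rings.
A: 178.9 mm over 790 years gives 178.9 / 790 ≈ 0.226 mm per year.
B's length ≈ 0.226 × 529 = 119.6 mm.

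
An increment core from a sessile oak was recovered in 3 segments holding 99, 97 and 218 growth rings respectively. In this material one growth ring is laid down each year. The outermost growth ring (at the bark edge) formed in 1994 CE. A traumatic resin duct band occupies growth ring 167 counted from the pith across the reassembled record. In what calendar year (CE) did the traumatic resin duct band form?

1747 CE

Total growth rings = 99 + 97 + 218 = 414.
The traumatic resin duct band sits at growth ring 167 from the pith, so 414 − 167 = 247 growth rings formed after it.
The growth ring at the bark edge is 1994 CE, so the traumatic resin duct band dates to 1994 − 247 = 1747 CE.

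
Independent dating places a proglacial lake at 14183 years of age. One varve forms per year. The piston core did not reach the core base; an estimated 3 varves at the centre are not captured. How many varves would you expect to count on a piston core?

At one varve per year, 14183 years correspond to 14183 varves.
14183 − 3 missed = 14180 varves expected in the prepared section.

14180 varves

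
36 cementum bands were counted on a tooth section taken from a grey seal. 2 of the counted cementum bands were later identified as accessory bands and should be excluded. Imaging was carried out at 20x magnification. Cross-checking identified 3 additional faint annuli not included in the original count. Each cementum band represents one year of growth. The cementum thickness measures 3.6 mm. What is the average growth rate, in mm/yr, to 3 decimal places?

0.097 mm/yr

True cementum band count = 36 − 2 + 3 = 37.
Extension rate ≈ 3.6 / 37 = 0.097 mm/yr.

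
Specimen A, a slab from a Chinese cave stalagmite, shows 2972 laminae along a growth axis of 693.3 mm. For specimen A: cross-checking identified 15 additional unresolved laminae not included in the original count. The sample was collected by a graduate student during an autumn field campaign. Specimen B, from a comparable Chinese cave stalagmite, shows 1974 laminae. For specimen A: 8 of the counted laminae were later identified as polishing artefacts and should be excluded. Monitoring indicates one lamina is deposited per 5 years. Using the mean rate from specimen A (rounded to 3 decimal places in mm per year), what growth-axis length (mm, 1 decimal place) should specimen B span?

Specimen A: adjusted count: 2972 − 8 + 15 = 2979 laminae.
Specimen A: 2979 laminae at 5 years each span 2979 × 5 = 14895 years.
A: Extension rate ≈ 693.3 / 14895 = 0.047 mm/year.
Specimen B: multiplying by 5 years per lamina: 1974 × 5 = 9870 years. Length of B = 0.047 × 9870 = 463.9 mm.

463.9 mm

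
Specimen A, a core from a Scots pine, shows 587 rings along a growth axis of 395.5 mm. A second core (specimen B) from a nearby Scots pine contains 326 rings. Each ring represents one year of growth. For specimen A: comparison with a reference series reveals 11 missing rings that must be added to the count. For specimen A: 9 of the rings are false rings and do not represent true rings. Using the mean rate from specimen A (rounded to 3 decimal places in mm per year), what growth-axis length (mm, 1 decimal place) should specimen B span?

218.7 mm

Specimen A: correcting the raw count gives 587 − 9 + 11 = 589 true rings.
A: Mean rate = 395.5 mm / 589 years ≈ 0.671 mm/year.
For B, 0.671 mm/year × 326 years = 218.7 mm.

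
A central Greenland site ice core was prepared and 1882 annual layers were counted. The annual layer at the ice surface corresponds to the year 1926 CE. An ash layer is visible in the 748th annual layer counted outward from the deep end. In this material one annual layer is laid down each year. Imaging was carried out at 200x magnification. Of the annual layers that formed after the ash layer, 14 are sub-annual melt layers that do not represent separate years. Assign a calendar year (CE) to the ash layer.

The ash layer sits at annual layer 748 from the deep end, so 1882 − 748 = 1134 annual layers formed after it.
1134 − 14 false = 1120 true annual layers after the ash layer.
1926 − 1120 = 806 CE.

806 CE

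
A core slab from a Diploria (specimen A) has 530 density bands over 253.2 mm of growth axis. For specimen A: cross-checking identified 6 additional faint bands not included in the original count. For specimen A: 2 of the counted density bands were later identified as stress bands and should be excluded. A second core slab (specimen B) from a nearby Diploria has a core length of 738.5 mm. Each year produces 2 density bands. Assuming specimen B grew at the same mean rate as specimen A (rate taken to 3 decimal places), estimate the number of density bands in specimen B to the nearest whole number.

Specimen A: after corrections the count is 530 − 2 + 6 = 534 density bands.
Specimen A: with 2 density bands per year, 534 / 2 = 267 years.
A: Mean rate = 253.2 mm / 267 years ≈ 0.948 mm/year.
Specimen B: 738.5 mm / 0.948 mm per year = 779.01 years; at 2 density bands per year that is 779.01 × 2 ≈ 1558 density bands.

1558 density bands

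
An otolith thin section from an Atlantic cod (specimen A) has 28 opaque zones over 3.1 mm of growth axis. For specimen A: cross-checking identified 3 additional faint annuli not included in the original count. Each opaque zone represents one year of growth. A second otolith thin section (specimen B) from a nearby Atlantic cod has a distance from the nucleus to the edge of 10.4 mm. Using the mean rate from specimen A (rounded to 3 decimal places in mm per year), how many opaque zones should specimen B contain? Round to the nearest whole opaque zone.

Specimen A: true opaque zone count = 28 + 3 = 31.
A: Extension rate ≈ 3.1 / 31 = 0.100 mm/year.
B spans 10.4 / 0.100 = 104.00 years ≈ 104 opaque zones.

104 opaque zones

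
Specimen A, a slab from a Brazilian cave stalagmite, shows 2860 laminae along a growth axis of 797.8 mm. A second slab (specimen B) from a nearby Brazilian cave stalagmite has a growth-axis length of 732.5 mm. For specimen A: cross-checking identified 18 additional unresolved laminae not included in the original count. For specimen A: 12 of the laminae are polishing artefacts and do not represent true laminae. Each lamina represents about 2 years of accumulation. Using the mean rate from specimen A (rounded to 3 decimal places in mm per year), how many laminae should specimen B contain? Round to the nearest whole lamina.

2635 laminae

Specimen A: after corrections the count is 2860 − 12 + 18 = 2866 laminae.
Specimen A: at 2 years per lamina, 2866 × 2 = 5732 years.
A: 797.8 mm over 5732 years gives 797.8 / 5732 ≈ 0.139 mm/year.
B spans 732.5 / 0.139 = 5269.78 years; at 2 years per lamina that is 5269.78 / 2 ≈ 2635 laminae.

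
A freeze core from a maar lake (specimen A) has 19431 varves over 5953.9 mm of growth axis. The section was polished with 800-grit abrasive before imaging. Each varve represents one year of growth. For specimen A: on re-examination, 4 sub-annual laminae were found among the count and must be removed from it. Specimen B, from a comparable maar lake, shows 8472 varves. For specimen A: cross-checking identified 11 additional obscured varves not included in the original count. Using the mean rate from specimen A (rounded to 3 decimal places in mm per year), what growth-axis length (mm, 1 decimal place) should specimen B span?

Specimen A: correcting the raw count gives 19431 − 4 + 11 = 19438 true varves.
A: Mean rate = 5953.9 mm / 19438 years ≈ 0.306 mm/year.
Length of B = 0.306 × 8472 = 2592.4 mm.

2592.4 mm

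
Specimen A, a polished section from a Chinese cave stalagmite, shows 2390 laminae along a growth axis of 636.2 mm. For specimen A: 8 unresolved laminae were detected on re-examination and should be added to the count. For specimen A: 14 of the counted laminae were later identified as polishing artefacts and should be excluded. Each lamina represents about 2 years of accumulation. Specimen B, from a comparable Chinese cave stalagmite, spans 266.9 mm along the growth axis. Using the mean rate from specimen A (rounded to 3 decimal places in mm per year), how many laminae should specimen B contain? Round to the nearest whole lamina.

1003 laminae

Specimen A: true lamina count = 2390 − 14 + 8 = 2384.
Specimen A: at 2 years per lamina, 2384 × 2 = 4768 years.
A: Extension rate ≈ 636.2 / 4768 = 0.133 mm/yr.
B spans 266.9 / 0.133 = 2006.77 years; at 2 years per lamina that is 2006.77 / 2 ≈ 1003 laminae.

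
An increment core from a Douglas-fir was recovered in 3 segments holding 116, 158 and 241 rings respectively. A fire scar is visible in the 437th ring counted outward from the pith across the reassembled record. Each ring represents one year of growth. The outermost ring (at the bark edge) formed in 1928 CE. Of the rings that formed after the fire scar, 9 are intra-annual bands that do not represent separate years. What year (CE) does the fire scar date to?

1859 CE

Total rings = 116 + 158 + 241 = 515.
The fire scar sits at ring 437 from the pith, so 515 − 437 = 78 rings formed after it.
78 − 9 false = 69 true rings after the fire scar.
The ring at the bark edge is 1928 CE, so the fire scar dates to 1928 − 69 = 1859 CE.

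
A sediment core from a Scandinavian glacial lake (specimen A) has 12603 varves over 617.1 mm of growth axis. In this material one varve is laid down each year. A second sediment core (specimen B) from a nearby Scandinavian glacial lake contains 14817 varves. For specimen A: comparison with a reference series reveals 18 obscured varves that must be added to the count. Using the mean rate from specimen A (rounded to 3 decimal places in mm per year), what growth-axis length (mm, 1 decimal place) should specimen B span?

726.0 mm

Specimen A: true varve count = 12603 + 18 = 12621.
A: Mean rate = 617.1 mm / 12621 years ≈ 0.049 mm per year.
B's length ≈ 0.049 × 14817 = 726.0 mm.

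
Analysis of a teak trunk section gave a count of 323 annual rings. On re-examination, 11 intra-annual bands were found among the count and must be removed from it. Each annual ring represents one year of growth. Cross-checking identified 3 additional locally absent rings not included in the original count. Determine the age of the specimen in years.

315 years

True annual ring count = 323 − 11 + 3 = 315.
One annual ring per year makes the duration 315 years.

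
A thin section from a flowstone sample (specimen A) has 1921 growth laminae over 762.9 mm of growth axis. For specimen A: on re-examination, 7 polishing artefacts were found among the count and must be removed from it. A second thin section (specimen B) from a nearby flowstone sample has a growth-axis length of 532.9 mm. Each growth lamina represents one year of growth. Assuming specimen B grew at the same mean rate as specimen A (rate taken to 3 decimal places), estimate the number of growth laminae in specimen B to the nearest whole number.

Specimen A: after corrections the count is 1921 − 7 = 1914 growth laminae.
A: Mean rate = 762.9 mm / 1914 years ≈ 0.399 mm/year.
B spans 532.9 / 0.399 = 1335.59 years ≈ 1336 growth laminae.

1336 growth laminae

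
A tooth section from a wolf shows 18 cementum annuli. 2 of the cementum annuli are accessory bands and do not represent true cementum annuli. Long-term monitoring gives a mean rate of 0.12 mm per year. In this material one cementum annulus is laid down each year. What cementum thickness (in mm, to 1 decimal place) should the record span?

1.9 mm

Adjusted count: 18 − 2 = 16 cementum annuli.
Predicted length = 0.12 mm/year × 16 years = 1.9 mm.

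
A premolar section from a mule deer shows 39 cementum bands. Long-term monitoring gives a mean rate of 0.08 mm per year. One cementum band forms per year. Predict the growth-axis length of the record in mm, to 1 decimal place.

3.1 mm

The record spans 39 years at 0.08 mm per year.
39 years at 0.08 mm/year gives 0.08 × 39 = 3.1 mm.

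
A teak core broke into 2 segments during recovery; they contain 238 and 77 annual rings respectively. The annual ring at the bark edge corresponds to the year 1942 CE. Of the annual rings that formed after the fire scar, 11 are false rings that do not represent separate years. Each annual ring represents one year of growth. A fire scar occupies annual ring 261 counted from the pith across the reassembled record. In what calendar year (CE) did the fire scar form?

1899 CE

Total annual rings = 238 + 77 = 315.
315 − 261 = 54 annual rings lie beyond the fire scar toward the bark edge.
Excluding 11 false annual rings: 54 − 11 = 43.
The annual ring at the bark edge is 1942 CE, so the fire scar dates to 1942 − 43 = 1899 CE.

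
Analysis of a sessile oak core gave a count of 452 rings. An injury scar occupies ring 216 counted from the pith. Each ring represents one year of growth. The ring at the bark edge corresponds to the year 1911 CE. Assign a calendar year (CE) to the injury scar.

452 − 216 = 236 rings lie beyond the injury scar toward the bark edge.
Counting back 236 years from 1911 CE places the injury scar in 1911 − 236 = 1675 CE.

1675 CE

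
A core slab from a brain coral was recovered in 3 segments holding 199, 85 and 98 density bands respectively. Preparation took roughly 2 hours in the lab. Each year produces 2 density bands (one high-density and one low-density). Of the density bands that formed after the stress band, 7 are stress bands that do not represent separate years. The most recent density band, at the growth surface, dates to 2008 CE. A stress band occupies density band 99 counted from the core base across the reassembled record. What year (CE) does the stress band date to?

1870 CE

Total density bands = 199 + 85 + 98 = 382.
Between density band 99 and the growth surface there are 382 − 99 = 283 density bands.
Removing the 7 false density bands leaves 283 − 7 = 276 true density bands beyond the stress band.
With 2 density bands per year, 276 / 2 = 138 years.
The density band at the growth surface is 2008 CE, so the stress band dates to 2008 − 138 = 1870 CE.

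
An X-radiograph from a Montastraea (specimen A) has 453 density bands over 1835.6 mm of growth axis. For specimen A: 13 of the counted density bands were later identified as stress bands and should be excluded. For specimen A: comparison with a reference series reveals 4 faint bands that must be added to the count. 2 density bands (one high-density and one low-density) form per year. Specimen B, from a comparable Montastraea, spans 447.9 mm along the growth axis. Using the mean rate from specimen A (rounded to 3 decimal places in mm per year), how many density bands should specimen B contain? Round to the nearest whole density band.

Specimen A: correcting the raw count gives 453 − 13 + 4 = 444 true density bands.
Specimen A: dividing by 2 density bands per year: 444 / 2 = 222 years.
A: Extension rate ≈ 1835.6 / 222 = 8.268 mm/yr.
For B, 447.9 / 8.268 = 54.17 years; at 2 density bands per year that is 54.17 × 2 ≈ 108 density bands.

108 density bands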